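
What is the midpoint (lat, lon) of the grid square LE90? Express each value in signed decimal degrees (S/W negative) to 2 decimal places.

-49.50, 59.00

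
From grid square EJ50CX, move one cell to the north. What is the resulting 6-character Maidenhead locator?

EJ51ca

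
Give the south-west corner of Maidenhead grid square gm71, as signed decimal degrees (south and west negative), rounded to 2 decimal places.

Field G=6, M=12: +6·20° lon, +12·10° lat → SW at lon -60°, lat 30°.
Square 7, 1: +7·2° lon, +1·1° lat → SW at lon -46°, lat 31°.
latitude 31.00, longitude -46.00.

31.00, -46.00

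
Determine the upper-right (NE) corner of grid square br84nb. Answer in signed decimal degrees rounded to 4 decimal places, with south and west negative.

84.0833, -142.8333

Field B=1, R=17: +1·20° lon, +17·10° lat → SW at lon -160°, lat 80°.
Square 8, 4: +8·2° lon, +4·1° lat → SW at lon -144°, lat 84°.
Subsquare n=13, b=1: +13·0.0833333° lon, +1·0.0416667° lat → SW at lon -142.917°, lat 84.0417°.
Cell spans 0.0833333° lon × 0.0416667° lat. NE corner is SW corner plus one full cell.
latitude 84.0833, longitude -142.8333.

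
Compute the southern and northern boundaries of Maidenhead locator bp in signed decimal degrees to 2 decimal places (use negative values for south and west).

60.00, 70.00

Field B=1, P=15: +1·20° lon, +15·10° lat → SW at lon -160°, lat 60°.
Cell spans 20° lon × 10° lat.
south 60.00, north 70.00.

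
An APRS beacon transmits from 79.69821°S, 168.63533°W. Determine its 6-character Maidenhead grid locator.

Shift to the Maidenhead origin (180°W, 90°S): lon 11.3647, lat 10.3018.
Field (20°×10°, letters A–R): lon ⌊11.3647/20⌋ = 0 → A; lat ⌊10.3018/10⌋ = 1 → B.
Square (2°×1°, digits 0–9): lon ⌊11.3647/2⌋ = 5; lat ⌊0.3018/1⌋ = 0.
Subsquare (5′×2.5′, letters a–x): lon ⌊1.3647/0.0833333⌋ = 16 → q; lat ⌊0.3018/0.0416667⌋ = 7 → h.

AB50qh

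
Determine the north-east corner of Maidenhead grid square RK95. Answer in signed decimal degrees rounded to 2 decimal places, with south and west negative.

Field R=17, K=10: +17·20° lon, +10·10° lat → SW at lon 160°, lat 10°.
Square 9, 5: +9·2° lon, +5·1° lat → SW at lon 178°, lat 15°.
Cell spans 2° lon × 1° lat. NE corner is SW corner plus one full cell.
latitude 16.00, longitude 180.00.

16.00, 180.00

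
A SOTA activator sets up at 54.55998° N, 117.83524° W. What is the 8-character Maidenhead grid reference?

Shift to the Maidenhead origin (180°W, 90°S): lon 62.16476, lat 144.55998.
Field: 62.16476/20 → 3 → D, 144.55998/10 → 14 → O; chars DO.
Square: 2.16476/2 → 1, 4.55998/1 → 4; chars 14.
Subsquare: 0.16476/0.0833333 → 1 → b, 0.55998/0.0416667 → 13 → n; chars bn.
Extended square: 0.08143/0.00833333 → 9, 0.01831/0.00416667 → 4; chars 94.

DO14bn94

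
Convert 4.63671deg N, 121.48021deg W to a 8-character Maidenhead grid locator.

CJ94gp22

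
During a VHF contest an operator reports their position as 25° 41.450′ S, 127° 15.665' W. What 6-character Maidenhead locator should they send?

CG64ih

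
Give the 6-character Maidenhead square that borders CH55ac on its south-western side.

CH45xb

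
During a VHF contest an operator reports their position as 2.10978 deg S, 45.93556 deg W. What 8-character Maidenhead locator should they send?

GI77av73

Shift to the Maidenhead origin (180°W, 90°S): lon 134.06444, lat 87.89022.
Field: lon ⌊134.06444/20⌋ = 6 → G; lat ⌊87.89022/10⌋ = 8 → I.
Square: lon ⌊14.06444/2⌋ = 7; lat ⌊7.89022/1⌋ = 7.
Subsquare: lon ⌊0.06444/0.0833333⌋ = 0 → a; lat ⌊0.89022/0.0416667⌋ = 21 → v.
Extended square: lon ⌊0.06444/0.00833333⌋ = 7; lat ⌊0.01522/0.00416667⌋ = 3.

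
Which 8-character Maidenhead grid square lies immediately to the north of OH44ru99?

OH44rv90

Latitude extended square 9; +1 → 10, wraps to 0, carry into subsquare.
Latitude subsquare u = 20; +1 → 21 = v.
The longitude characters are unchanged.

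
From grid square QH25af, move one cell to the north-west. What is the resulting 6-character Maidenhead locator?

Longitude subsquare a = 0; −1 → -1, wraps to 23 = x, carry into square.
Longitude square 2; −1 → 1.
Latitude subsquare f = 5; +1 → 6 = g.

QH15xg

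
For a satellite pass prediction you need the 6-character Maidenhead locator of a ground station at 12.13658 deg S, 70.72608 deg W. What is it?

Add 180° to longitude and 90° to latitude: 109.2739, 77.8634.
Field: lon ⌊109.2739/20⌋ = 5 → F; lat ⌊77.8634/10⌋ = 7 → H.
Square: lon ⌊9.2739/2⌋ = 4; lat ⌊7.8634/1⌋ = 7.
Subsquare: lon ⌊1.2739/0.0833333⌋ = 15 → p; lat ⌊0.8634/0.0416667⌋ = 20 → u.

FH47pu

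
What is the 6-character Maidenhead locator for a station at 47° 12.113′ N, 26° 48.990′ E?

Shift to the Maidenhead origin (180°W, 90°S): lon 206.8165, lat 137.2019.
Field: 206.8165/20 → 10 → K, 137.2019/10 → 13 → N; chars KN.
Square: 6.8165/2 → 3, 7.2019/1 → 7; chars 37.
Subsquare: 0.8165/0.0833333 → 9 → j, 0.2019/0.0416667 → 4 → e; chars je.

KN37je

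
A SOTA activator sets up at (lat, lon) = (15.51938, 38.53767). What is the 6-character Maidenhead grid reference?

Shift to the Maidenhead origin (180°W, 90°S): lon 218.5377, lat 105.5194.
Field (20°×10°, letters A–R): lon ⌊218.5377/20⌋ = 10 → K; lat ⌊105.5194/10⌋ = 10 → K.
Square (2°×1°, digits 0–9): lon ⌊18.5377/2⌋ = 9; lat ⌊5.5194/1⌋ = 5.
Subsquare (5′×2.5′, letters a–x): lon ⌊0.5377/0.0833333⌋ = 6 → g; lat ⌊0.5194/0.0416667⌋ = 12 → m.

KK95gm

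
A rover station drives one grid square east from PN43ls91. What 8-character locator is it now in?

Longitude extended square 9; +1 → 10, wraps to 0, carry into subsquare.
Longitude subsquare l = 11; +1 → 12 = m.
The latitude characters are unchanged.

PN43ms01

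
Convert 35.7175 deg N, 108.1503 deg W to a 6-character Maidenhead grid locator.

DM55wr

Shift to the Maidenhead origin (180°W, 90°S): lon 71.8497, lat 125.7175.
Field: lon ⌊71.8497/20⌋ = 3 → D; lat ⌊125.7175/10⌋ = 12 → M.
Square: lon ⌊11.8497/2⌋ = 5; lat ⌊5.7175/1⌋ = 5.
Subsquare: lon ⌊1.8497/0.0833333⌋ = 22 → w; lat ⌊0.7175/0.0416667⌋ = 17 → r.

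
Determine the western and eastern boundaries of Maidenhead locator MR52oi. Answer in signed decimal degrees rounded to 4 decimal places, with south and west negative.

71.1667, 71.2500

Field M=12, R=17: +12·20° lon, +17·10° lat → SW at lon 60°, lat 80°.
Square 5, 2: +5·2° lon, +2·1° lat → SW at lon 70°, lat 82°.
Subsquare o=14, i=8: +14·0.0833333° lon, +8·0.0416667° lat → SW at lon 71.1667°, lat 82.3333°.
Cell spans 0.0833333° lon × 0.0416667° lat.
west 71.1667, east 71.2500.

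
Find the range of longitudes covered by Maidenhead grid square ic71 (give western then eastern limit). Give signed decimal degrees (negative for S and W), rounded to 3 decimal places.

-6.000, -4.000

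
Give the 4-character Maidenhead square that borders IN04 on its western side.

HN94

Longitude square 0; −1 → -1, wraps to 9, carry into field.
Longitude field I = 8; −1 → 7 = H.
The latitude characters are unchanged.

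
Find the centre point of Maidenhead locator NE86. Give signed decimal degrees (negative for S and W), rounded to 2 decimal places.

-43.50, 97.00

Field N=13, E=4: +13·20° lon, +4·10° lat → SW at lon 80°, lat -50°.
Square 8, 6: +8·2° lon, +6·1° lat → SW at lon 96°, lat -44°.
Cell spans 2° lon × 1° lat. Centre is SW corner plus half of each.
latitude -43.50, longitude 97.00.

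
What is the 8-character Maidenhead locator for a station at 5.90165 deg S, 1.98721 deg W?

II94ac13

Shift to the Maidenhead origin (180°W, 90°S): lon 178.01279, lat 84.09835.
Field (20°×10°, letters A–R): 178.01279/20 → 8 → I, 84.09835/10 → 8 → I; chars II.
Square (2°×1°, digits 0–9): 18.01279/2 → 9, 4.09835/1 → 4; chars 94.
Subsquare (5′×2.5′, letters a–x): 0.01279/0.0833333 → 0 → a, 0.09835/0.0416667 → 2 → c; chars ac.
Extended square (30″×15″, digits 0–9): 0.01279/0.00833333 → 1, 0.01502/0.00416667 → 3; chars 13.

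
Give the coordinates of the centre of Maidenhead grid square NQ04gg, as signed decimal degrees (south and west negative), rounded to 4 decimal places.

74.2708, 80.5417

Field N=13, Q=16: +13·20° lon, +16·10° lat → SW at lon 80°, lat 70°.
Square 0, 4: +0·2° lon, +4·1° lat → SW at lon 80°, lat 74°.
Subsquare g=6, g=6: +6·0.0833333° lon, +6·0.0416667° lat → SW at lon 80.5°, lat 74.25°.
Cell spans 0.0833333° lon × 0.0416667° lat. Centre is SW corner plus half of each.
latitude 74.2708, longitude 80.5417.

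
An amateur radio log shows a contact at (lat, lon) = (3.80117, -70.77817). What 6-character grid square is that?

FJ43ot

Offset from 180°W / 90°S: lon 109.2218°, lat 93.8012°.
Field: 109.2218/20 → 5 → F, 93.8012/10 → 9 → J; chars FJ.
Square: 9.2218/2 → 4, 3.8012/1 → 3; chars 43.
Subsquare: 1.2218/0.0833333 → 14 → o, 0.8012/0.0416667 → 19 → t; chars ot.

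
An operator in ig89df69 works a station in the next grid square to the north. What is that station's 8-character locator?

IG89dg60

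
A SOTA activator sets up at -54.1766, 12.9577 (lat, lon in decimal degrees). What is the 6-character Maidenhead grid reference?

Offset from 180°W / 90°S: lon 192.9577°, lat 35.8234°.
Field: 192.9577/20 → 9 → J, 35.8234/10 → 3 → D; chars JD.
Square: 12.9577/2 → 6, 5.8234/1 → 5; chars 65.
Subsquare: 0.9577/0.0833333 → 11 → l, 0.8234/0.0416667 → 19 → t; chars lt.

JD65lt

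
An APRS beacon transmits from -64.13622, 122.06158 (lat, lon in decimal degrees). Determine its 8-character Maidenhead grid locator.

PC15au77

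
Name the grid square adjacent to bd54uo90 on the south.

Latitude extended square 0; −1 → -1, wraps to 9, carry into subsquare.
Latitude subsquare o = 14; −1 → 13 = n.
The longitude characters are unchanged.

BD54un99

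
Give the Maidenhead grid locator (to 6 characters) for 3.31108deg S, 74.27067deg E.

Shift to the Maidenhead origin (180°W, 90°S): lon 254.2707, lat 86.6889.
Field: lon ⌊254.2707/20⌋ = 12 → M; lat ⌊86.6889/10⌋ = 8 → I.
Square: lon ⌊14.2707/2⌋ = 7; lat ⌊6.6889/1⌋ = 6.
Subsquare: lon ⌊0.2707/0.0833333⌋ = 3 → d; lat ⌊0.6889/0.0416667⌋ = 16 → q.

MI76dq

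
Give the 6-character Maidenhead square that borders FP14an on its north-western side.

Longitude subsquare a = 0; −1 → -1, wraps to 23 = x, carry into square.
Longitude square 1; −1 → 0.
Latitude subsquare n = 13; +1 → 14 = o.

FP04xo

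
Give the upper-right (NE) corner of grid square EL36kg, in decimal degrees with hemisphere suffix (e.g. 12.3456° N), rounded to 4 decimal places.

Field E=4, L=11: +4·20° lon, +11·10° lat → SW at lon -100°, lat 20°.
Square 3, 6: +3·2° lon, +6·1° lat → SW at lon -94°, lat 26°.
Subsquare k=10, g=6: +10·0.0833333° lon, +6·0.0416667° lat → SW at lon -93.1667°, lat 26.25°.
Cell spans 0.0833333° lon × 0.0416667° lat. NE corner is SW corner plus one full cell.
latitude 26.2917° N, longitude 93.0833° W.

26.2917° N, 93.0833° W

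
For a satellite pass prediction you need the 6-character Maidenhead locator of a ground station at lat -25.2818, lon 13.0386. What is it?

JG64mr

Shift to the Maidenhead origin (180°W, 90°S): lon 193.0386, lat 64.7182.
Field: 193.0386/20 → 9 → J, 64.7182/10 → 6 → G; chars JG.
Square: 13.0386/2 → 6, 4.7182/1 → 4; chars 64.
Subsquare: 1.0386/0.0833333 → 12 → m, 0.7182/0.0416667 → 17 → r; chars mr.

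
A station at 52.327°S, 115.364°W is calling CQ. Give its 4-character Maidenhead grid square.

DD27

Add 180° to longitude and 90° to latitude: 64.64, 37.67.
Field (20°×10°, letters A–R): lon ⌊64.64/20⌋ = 3 → D; lat ⌊37.67/10⌋ = 3 → D.
Square (2°×1°, digits 0–9): lon ⌊4.64/2⌋ = 2; lat ⌊7.67/1⌋ = 7.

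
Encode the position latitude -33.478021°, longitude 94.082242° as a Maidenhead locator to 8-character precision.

NF76am95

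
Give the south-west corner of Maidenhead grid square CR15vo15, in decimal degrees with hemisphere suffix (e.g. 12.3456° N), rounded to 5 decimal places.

85.60417° N, 136.24167° W

Field C=2, R=17: +2·20° lon, +17·10° lat → SW at lon -140°, lat 80°.
Square 1, 5: +1·2° lon, +5·1° lat → SW at lon -138°, lat 85°.
Subsquare v=21, o=14: +21·0.0833333° lon, +14·0.0416667° lat → SW at lon -136.25°, lat 85.5833°.
Extended square 1, 5: +1·0.00833333° lon, +5·0.00416667° lat → SW at lon -136.242°, lat 85.6042°.
latitude 85.60417° N, longitude 136.24167° W.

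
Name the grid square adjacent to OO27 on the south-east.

OO36

Longitude square 2; +1 → 3.
Latitude square 7; −1 → 6.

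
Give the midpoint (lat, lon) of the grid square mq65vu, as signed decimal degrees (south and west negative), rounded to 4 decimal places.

Field M=12, Q=16: +12·20° lon, +16·10° lat → SW at lon 60°, lat 70°.
Square 6, 5: +6·2° lon, +5·1° lat → SW at lon 72°, lat 75°.
Subsquare v=21, u=20: +21·0.0833333° lon, +20·0.0416667° lat → SW at lon 73.75°, lat 75.8333°.
Cell spans 0.0833333° lon × 0.0416667° lat. Centre is SW corner plus half of each.
latitude 75.8542, longitude 73.7917.

75.8542, 73.7917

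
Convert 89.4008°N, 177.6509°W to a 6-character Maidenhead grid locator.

Offset from 180°W / 90°S: lon 2.3491°, lat 179.4008°.
Field (20°×10°, letters A–R): lon ⌊2.3491/20⌋ = 0 → A; lat ⌊179.4008/10⌋ = 17 → R.
Square (2°×1°, digits 0–9): lon ⌊2.3491/2⌋ = 1; lat ⌊9.4008/1⌋ = 9.
Subsquare (5′×2.5′, letters a–x): lon ⌊0.3491/0.0833333⌋ = 4 → e; lat ⌊0.4008/0.0416667⌋ = 9 → j.

AR19ej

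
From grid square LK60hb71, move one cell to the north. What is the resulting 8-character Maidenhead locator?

LK60hb72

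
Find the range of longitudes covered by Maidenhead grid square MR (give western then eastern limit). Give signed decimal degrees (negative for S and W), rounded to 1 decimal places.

Field M=12, R=17: +12·20° lon, +17·10° lat → SW at lon 60°, lat 80°.
Cell spans 20° lon × 10° lat.
west 60.0, east 80.0.

60.0, 80.0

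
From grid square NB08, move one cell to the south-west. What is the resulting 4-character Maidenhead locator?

Longitude square 0; −1 → -1, wraps to 9, carry into field.
Longitude field N = 13; −1 → 12 = M.
Latitude square 8; −1 → 7.

MB97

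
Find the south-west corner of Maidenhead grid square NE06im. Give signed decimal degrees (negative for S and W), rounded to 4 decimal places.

-43.5000, 80.6667

Field N=13, E=4: +13·20° lon, +4·10° lat → SW at lon 80°, lat -50°.
Square 0, 6: +0·2° lon, +6·1° lat → SW at lon 80°, lat -44°.
Subsquare i=8, m=12: +8·0.0833333° lon, +12·0.0416667° lat → SW at lon 80.6667°, lat -43.5°.
latitude -43.5000, longitude 80.6667.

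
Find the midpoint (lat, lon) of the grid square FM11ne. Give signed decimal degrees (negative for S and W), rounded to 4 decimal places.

31.1875, -76.8750

Field F=5, M=12: +5·20° lon, +12·10° lat → SW at lon -80°, lat 30°.
Square 1, 1: +1·2° lon, +1·1° lat → SW at lon -78°, lat 31°.
Subsquare n=13, e=4: +13·0.0833333° lon, +4·0.0416667° lat → SW at lon -76.9167°, lat 31.1667°.
Cell spans 0.0833333° lon × 0.0416667° lat. Centre is SW corner plus half of each.
latitude 31.1875, longitude -76.8750.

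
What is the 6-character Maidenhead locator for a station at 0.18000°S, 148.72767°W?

Offset from 180°W / 90°S: lon 31.2723°, lat 89.8200°.
Field: lon ⌊31.2723/20⌋ = 1 → B; lat ⌊89.8200/10⌋ = 8 → I.
Square: lon ⌊11.2723/2⌋ = 5; lat ⌊9.8200/1⌋ = 9.
Subsquare: lon ⌊1.2723/0.0833333⌋ = 15 → p; lat ⌊0.8200/0.0416667⌋ = 19 → t.

BI59pt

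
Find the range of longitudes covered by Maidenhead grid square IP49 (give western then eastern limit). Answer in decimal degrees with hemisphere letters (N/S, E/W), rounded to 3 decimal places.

12.000° W, 10.000° W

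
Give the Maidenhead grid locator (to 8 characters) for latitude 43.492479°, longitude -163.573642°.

AN83fl18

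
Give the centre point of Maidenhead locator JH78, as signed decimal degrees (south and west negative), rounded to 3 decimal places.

-11.500, 15.000

Field J=9, H=7: +9·20° lon, +7·10° lat → SW at lon 0°, lat -20°.
Square 7, 8: +7·2° lon, +8·1° lat → SW at lon 14°, lat -12°.
Cell spans 2° lon × 1° lat. Centre is SW corner plus half of each.
latitude -11.500, longitude 15.000.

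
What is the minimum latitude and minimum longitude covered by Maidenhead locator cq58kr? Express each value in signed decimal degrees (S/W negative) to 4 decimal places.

78.7083, -129.1667

Field C=2, Q=16: +2·20° lon, +16·10° lat → SW at lon -140°, lat 70°.
Square 5, 8: +5·2° lon, +8·1° lat → SW at lon -130°, lat 78°.
Subsquare k=10, r=17: +10·0.0833333° lon, +17·0.0416667° lat → SW at lon -129.167°, lat 78.7083°.
latitude 78.7083, longitude -129.1667.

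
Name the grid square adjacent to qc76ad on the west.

QC66xd

Longitude subsquare a = 0; −1 → -1, wraps to 23 = x, carry into square.
Longitude square 7; −1 → 6.
The latitude characters are unchanged.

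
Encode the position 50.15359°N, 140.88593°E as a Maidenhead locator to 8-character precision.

QO00kd66

Offset from 180°W / 90°S: lon 320.88593°, lat 140.15359°.
Field: 320.88593/20 → 16 → Q, 140.15359/10 → 14 → O; chars QO.
Square: 0.88593/2 → 0, 0.15359/1 → 0; chars 00.
Subsquare: 0.88593/0.0833333 → 10 → k, 0.15359/0.0416667 → 3 → d; chars kd.
Extended square: 0.05260/0.00833333 → 6, 0.02859/0.00416667 → 6; chars 66.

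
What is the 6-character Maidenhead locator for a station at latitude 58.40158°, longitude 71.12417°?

MO58nj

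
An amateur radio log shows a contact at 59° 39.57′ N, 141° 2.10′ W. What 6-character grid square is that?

BO99lp

Offset from 180°W / 90°S: lon 38.9650°, lat 149.6595°.
Field: lon ⌊38.9650/20⌋ = 1 → B; lat ⌊149.6595/10⌋ = 14 → O.
Square: lon ⌊18.9650/2⌋ = 9; lat ⌊9.6595/1⌋ = 9.
Subsquare: lon ⌊0.9650/0.0833333⌋ = 11 → l; lat ⌊0.6595/0.0416667⌋ = 15 → p.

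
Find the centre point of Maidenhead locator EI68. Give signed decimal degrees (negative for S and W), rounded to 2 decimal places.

-1.50, -87.00

Field E=4, I=8: +4·20° lon, +8·10° lat → SW at lon -100°, lat -10°.
Square 6, 8: +6·2° lon, +8·1° lat → SW at lon -88°, lat -2°.
Cell spans 2° lon × 1° lat. Centre is SW corner plus half of each.
latitude -1.50, longitude -87.00.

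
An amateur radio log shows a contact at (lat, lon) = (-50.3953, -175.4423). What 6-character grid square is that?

Shift to the Maidenhead origin (180°W, 90°S): lon 4.5577, lat 39.6047.
Field (20°×10°, letters A–R): 4.5577/20 → 0 → A, 39.6047/10 → 3 → D; chars AD.
Square (2°×1°, digits 0–9): 4.5577/2 → 2, 9.6047/1 → 9; chars 29.
Subsquare (5′×2.5′, letters a–x): 0.5577/0.0833333 → 6 → g, 0.6047/0.0416667 → 14 → o; chars go.

AD29go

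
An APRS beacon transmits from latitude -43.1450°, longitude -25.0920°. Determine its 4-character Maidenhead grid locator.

Shift to the Maidenhead origin (180°W, 90°S): lon 154.91, lat 46.85.
Field: lon ⌊154.91/20⌋ = 7 → H; lat ⌊46.85/10⌋ = 4 → E.
Square: lon ⌊14.91/2⌋ = 7; lat ⌊6.85/1⌋ = 6.

HE76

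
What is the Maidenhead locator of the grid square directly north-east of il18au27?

IL18au38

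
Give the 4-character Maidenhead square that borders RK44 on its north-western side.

RK35

Longitude square 4; −1 → 3.
Latitude square 4; +1 → 5.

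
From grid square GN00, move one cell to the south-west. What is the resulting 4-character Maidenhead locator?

FM99

Longitude square 0; −1 → -1, wraps to 9, carry into field.
Longitude field G = 6; −1 → 5 = F.
Latitude square 0; −1 → -1, wraps to 9, carry into field.
Latitude field N = 13; −1 → 12 = M.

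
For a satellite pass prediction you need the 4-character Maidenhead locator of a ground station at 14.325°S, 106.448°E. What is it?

Add 180° to longitude and 90° to latitude: 286.45, 75.67.
Field (20°×10°, letters A–R): lon ⌊286.45/20⌋ = 14 → O; lat ⌊75.67/10⌋ = 7 → H.
Square (2°×1°, digits 0–9): lon ⌊6.45/2⌋ = 3; lat ⌊5.67/1⌋ = 5.

OH35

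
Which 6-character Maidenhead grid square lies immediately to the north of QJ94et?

Latitude subsquare t = 19; +1 → 20 = u.
The longitude characters are unchanged.

QJ94eu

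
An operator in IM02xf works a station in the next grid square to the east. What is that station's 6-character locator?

Longitude subsquare x = 23; +1 → 24, wraps to 0 = a, carry into square.
Longitude square 0; +1 → 1.
The latitude characters are unchanged.

IM12af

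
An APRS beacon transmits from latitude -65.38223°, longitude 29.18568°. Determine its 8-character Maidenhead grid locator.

Add 180° to longitude and 90° to latitude: 209.18568, 24.61777.
Field: lon ⌊209.18568/20⌋ = 10 → K; lat ⌊24.61777/10⌋ = 2 → C.
Square: lon ⌊9.18568/2⌋ = 4; lat ⌊4.61777/1⌋ = 4.
Subsquare: lon ⌊1.18568/0.0833333⌋ = 14 → o; lat ⌊0.61777/0.0416667⌋ = 14 → o.
Extended square: lon ⌊0.01901/0.00833333⌋ = 2; lat ⌊0.03444/0.00416667⌋ = 8.

KC44oo28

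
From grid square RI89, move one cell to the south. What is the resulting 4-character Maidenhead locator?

Latitude square 9; −1 → 8.
The longitude characters are unchanged.

RI88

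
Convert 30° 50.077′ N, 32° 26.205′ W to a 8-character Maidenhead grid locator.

Offset from 180°W / 90°S: lon 147.56325°, lat 120.83462°.
Field (20°×10°, letters A–R): lon ⌊147.56325/20⌋ = 7 → H; lat ⌊120.83462/10⌋ = 12 → M.
Square (2°×1°, digits 0–9): lon ⌊7.56325/2⌋ = 3; lat ⌊0.83462/1⌋ = 0.
Subsquare (5′×2.5′, letters a–x): lon ⌊1.56325/0.0833333⌋ = 18 → s; lat ⌊0.83462/0.0416667⌋ = 20 → u.
Extended square (30″×15″, digits 0–9): lon ⌊0.06325/0.00833333⌋ = 7; lat ⌊0.00128/0.00416667⌋ = 0.

HM30su70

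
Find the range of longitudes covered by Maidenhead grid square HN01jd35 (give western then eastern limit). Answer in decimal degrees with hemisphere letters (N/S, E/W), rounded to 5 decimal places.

39.22500° W, 39.21667° W

Field H=7, N=13: +7·20° lon, +13·10° lat → SW at lon -40°, lat 40°.
Square 0, 1: +0·2° lon, +1·1° lat → SW at lon -40°, lat 41°.
Subsquare j=9, d=3: +9·0.0833333° lon, +3·0.0416667° lat → SW at lon -39.25°, lat 41.125°.
Extended square 3, 5: +3·0.00833333° lon, +5·0.00416667° lat → SW at lon -39.225°, lat 41.1458°.
Cell spans 0.00833333° lon × 0.00416667° lat.
west 39.22500° W, east 39.21667° W.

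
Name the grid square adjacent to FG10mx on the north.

FG11ma

Latitude subsquare x = 23; +1 → 24, wraps to 0 = a, carry into square.
Latitude square 0; +1 → 1.
The longitude characters are unchanged.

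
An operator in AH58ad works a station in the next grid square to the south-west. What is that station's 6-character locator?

AH48xc

Longitude subsquare a = 0; −1 → -1, wraps to 23 = x, carry into square.
Longitude square 5; −1 → 4.
Latitude subsquare d = 3; −1 → 2 = c.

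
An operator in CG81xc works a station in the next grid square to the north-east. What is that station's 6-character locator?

CG91ad

Longitude subsquare x = 23; +1 → 24, wraps to 0 = a, carry into square.
Longitude square 8; +1 → 9.
Latitude subsquare c = 2; +1 → 3 = d.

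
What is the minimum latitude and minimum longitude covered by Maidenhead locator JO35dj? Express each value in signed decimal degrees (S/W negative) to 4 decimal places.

Field J=9, O=14: +9·20° lon, +14·10° lat → SW at lon 0°, lat 50°.
Square 3, 5: +3·2° lon, +5·1° lat → SW at lon 6°, lat 55°.
Subsquare d=3, j=9: +3·0.0833333° lon, +9·0.0416667° lat → SW at lon 6.25°, lat 55.375°.
latitude 55.3750, longitude 6.2500.

55.3750, 6.2500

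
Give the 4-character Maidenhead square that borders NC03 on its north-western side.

MC94

Longitude square 0; −1 → -1, wraps to 9, carry into field.
Longitude field N = 13; −1 → 12 = M.
Latitude square 3; +1 → 4.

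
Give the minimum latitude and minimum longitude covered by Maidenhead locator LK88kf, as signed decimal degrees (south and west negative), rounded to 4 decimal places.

Field L=11, K=10: +11·20° lon, +10·10° lat → SW at lon 40°, lat 10°.
Square 8, 8: +8·2° lon, +8·1° lat → SW at lon 56°, lat 18°.
Subsquare k=10, f=5: +10·0.0833333° lon, +5·0.0416667° lat → SW at lon 56.8333°, lat 18.2083°.
latitude 18.2083, longitude 56.8333.

18.2083, 56.8333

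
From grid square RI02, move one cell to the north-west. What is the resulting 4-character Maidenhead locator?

QI93

Longitude square 0; −1 → -1, wraps to 9, carry into field.
Longitude field R = 17; −1 → 16 = Q.
Latitude square 2; +1 → 3.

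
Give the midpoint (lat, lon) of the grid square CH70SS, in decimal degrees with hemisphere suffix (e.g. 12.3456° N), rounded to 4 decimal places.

Field C=2, H=7: +2·20° lon, +7·10° lat → SW at lon -140°, lat -20°.
Square 7, 0: +7·2° lon, +0·1° lat → SW at lon -126°, lat -20°.
Subsquare s=18, s=18: +18·0.0833333° lon, +18·0.0416667° lat → SW at lon -124.5°, lat -19.25°.
Cell spans 0.0833333° lon × 0.0416667° lat. Centre is SW corner plus half of each.
latitude 19.2292° S, longitude 124.4583° W.

19.2292° S, 124.4583° W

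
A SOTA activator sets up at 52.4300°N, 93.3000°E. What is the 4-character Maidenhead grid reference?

NO62

Add 180° to longitude and 90° to latitude: 273.30, 142.43.
Field (20°×10°, letters A–R): 273.30/20 → 13 → N, 142.43/10 → 14 → O; chars NO.
Square (2°×1°, digits 0–9): 13.30/2 → 6, 2.43/1 → 2; chars 62.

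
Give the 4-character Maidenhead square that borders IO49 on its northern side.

Latitude square 9; +1 → 10, wraps to 0, carry into field.
Latitude field O = 14; +1 → 15 = P.
The longitude characters are unchanged.

IP40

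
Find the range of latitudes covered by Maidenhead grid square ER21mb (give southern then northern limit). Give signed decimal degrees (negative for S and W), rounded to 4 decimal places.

81.0417, 81.0833

Field E=4, R=17: +4·20° lon, +17·10° lat → SW at lon -100°, lat 80°.
Square 2, 1: +2·2° lon, +1·1° lat → SW at lon -96°, lat 81°.
Subsquare m=12, b=1: +12·0.0833333° lon, +1·0.0416667° lat → SW at lon -95°, lat 81.0417°.
Cell spans 0.0833333° lon × 0.0416667° lat.
south 81.0417, north 81.0833.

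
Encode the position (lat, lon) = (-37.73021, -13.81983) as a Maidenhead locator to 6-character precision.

Offset from 180°W / 90°S: lon 166.1802°, lat 52.2698°.
Field (20°×10°, letters A–R): lon ⌊166.1802/20⌋ = 8 → I; lat ⌊52.2698/10⌋ = 5 → F.
Square (2°×1°, digits 0–9): lon ⌊6.1802/2⌋ = 3; lat ⌊2.2698/1⌋ = 2.
Subsquare (5′×2.5′, letters a–x): lon ⌊0.1802/0.0833333⌋ = 2 → c; lat ⌊0.2698/0.0416667⌋ = 6 → g.

IF32cg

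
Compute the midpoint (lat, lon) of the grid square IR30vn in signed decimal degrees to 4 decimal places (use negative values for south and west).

Field I=8, R=17: +8·20° lon, +17·10° lat → SW at lon -20°, lat 80°.
Square 3, 0: +3·2° lon, +0·1° lat → SW at lon -14°, lat 80°.
Subsquare v=21, n=13: +21·0.0833333° lon, +13·0.0416667° lat → SW at lon -12.25°, lat 80.5417°.
Cell spans 0.0833333° lon × 0.0416667° lat. Centre is SW corner plus half of each.
latitude 80.5625, longitude -12.2083.

80.5625, -12.2083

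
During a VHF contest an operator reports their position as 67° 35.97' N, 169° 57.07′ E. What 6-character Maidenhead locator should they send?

RP47xo

Shift to the Maidenhead origin (180°W, 90°S): lon 349.9512, lat 157.5995.
Field (20°×10°, letters A–R): 349.9512/20 → 17 → R, 157.5995/10 → 15 → P; chars RP.
Square (2°×1°, digits 0–9): 9.9512/2 → 4, 7.5995/1 → 7; chars 47.
Subsquare (5′×2.5′, letters a–x): 1.9512/0.0833333 → 23 → x, 0.5995/0.0416667 → 14 → o; chars xo.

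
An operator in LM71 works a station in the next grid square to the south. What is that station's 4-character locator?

Latitude square 1; −1 → 0.
The longitude characters are unchanged.

LM70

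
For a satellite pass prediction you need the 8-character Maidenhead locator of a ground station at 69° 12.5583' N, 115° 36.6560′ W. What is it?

Add 180° to longitude and 90° to latitude: 64.38907, 159.20931.
Field: 64.38907/20 → 3 → D, 159.20931/10 → 15 → P; chars DP.
Square: 4.38907/2 → 2, 9.20931/1 → 9; chars 29.
Subsquare: 0.38907/0.0833333 → 4 → e, 0.20931/0.0416667 → 5 → f; chars ef.
Extended square: 0.05573/0.00833333 → 6, 0.00097/0.00416667 → 0; chars 60.

DP29ef60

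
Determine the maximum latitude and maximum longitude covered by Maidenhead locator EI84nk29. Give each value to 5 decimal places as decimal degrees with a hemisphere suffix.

Field E=4, I=8: +4·20° lon, +8·10° lat → SW at lon -100°, lat -10°.
Square 8, 4: +8·2° lon, +4·1° lat → SW at lon -84°, lat -6°.
Subsquare n=13, k=10: +13·0.0833333° lon, +10·0.0416667° lat → SW at lon -82.9167°, lat -5.58333°.
Extended square 2, 9: +2·0.00833333° lon, +9·0.00416667° lat → SW at lon -82.9°, lat -5.54583°.
Cell spans 0.00833333° lon × 0.00416667° lat. NE corner is SW corner plus one full cell.
latitude 5.54167° S, longitude 82.89167° W.

5.54167° S, 82.89167° W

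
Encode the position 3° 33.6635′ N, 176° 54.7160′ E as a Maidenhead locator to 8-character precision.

Add 180° to longitude and 90° to latitude: 356.91193, 93.56106.
Field: lon ⌊356.91193/20⌋ = 17 → R; lat ⌊93.56106/10⌋ = 9 → J.
Square: lon ⌊16.91193/2⌋ = 8; lat ⌊3.56106/1⌋ = 3.
Subsquare: lon ⌊0.91193/0.0833333⌋ = 10 → k; lat ⌊0.56106/0.0416667⌋ = 13 → n.
Extended square: lon ⌊0.07860/0.00833333⌋ = 9; lat ⌊0.01939/0.00416667⌋ = 4.

RJ83kn94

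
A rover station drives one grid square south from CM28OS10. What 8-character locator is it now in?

Latitude extended square 0; −1 → -1, wraps to 9, carry into subsquare.
Latitude subsquare s = 18; −1 → 17 = r.
The longitude characters are unchanged.

CM28or19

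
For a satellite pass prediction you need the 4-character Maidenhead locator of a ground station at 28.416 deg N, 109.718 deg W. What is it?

DL58

Shift to the Maidenhead origin (180°W, 90°S): lon 70.28, lat 118.42.
Field: lon ⌊70.28/20⌋ = 3 → D; lat ⌊118.42/10⌋ = 11 → L.
Square: lon ⌊10.28/2⌋ = 5; lat ⌊8.42/1⌋ = 8.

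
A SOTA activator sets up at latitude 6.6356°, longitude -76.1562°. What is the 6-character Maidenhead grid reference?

FJ16wp

Add 180° to longitude and 90° to latitude: 103.8438, 96.6356.
Field (20°×10°, letters A–R): 103.8438/20 → 5 → F, 96.6356/10 → 9 → J; chars FJ.
Square (2°×1°, digits 0–9): 3.8438/2 → 1, 6.6356/1 → 6; chars 16.
Subsquare (5′×2.5′, letters a–x): 1.8438/0.0833333 → 22 → w, 0.6356/0.0416667 → 15 → p; chars wp.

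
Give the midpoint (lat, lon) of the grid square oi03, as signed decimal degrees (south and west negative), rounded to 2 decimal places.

-6.50, 101.00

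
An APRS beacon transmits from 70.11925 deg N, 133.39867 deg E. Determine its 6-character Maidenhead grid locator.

PQ60qc

Shift to the Maidenhead origin (180°W, 90°S): lon 313.3987, lat 160.1192.
Field: lon ⌊313.3987/20⌋ = 15 → P; lat ⌊160.1192/10⌋ = 16 → Q.
Square: lon ⌊13.3987/2⌋ = 6; lat ⌊0.1192/1⌋ = 0.
Subsquare: lon ⌊1.3987/0.0833333⌋ = 16 → q; lat ⌊0.1192/0.0416667⌋ = 2 → c.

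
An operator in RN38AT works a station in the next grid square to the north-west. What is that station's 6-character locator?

RN28xu

Longitude subsquare a = 0; −1 → -1, wraps to 23 = x, carry into square.
Longitude square 3; −1 → 2.
Latitude subsquare t = 19; +1 → 20 = u.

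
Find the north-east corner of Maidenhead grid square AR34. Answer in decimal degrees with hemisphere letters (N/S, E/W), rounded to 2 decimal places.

85.00° N, 172.00° W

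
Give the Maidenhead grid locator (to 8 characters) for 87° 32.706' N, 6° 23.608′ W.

Shift to the Maidenhead origin (180°W, 90°S): lon 173.60653, lat 177.54510.
Field: 173.60653/20 → 8 → I, 177.54510/10 → 17 → R; chars IR.
Square: 13.60653/2 → 6, 7.54510/1 → 7; chars 67.
Subsquare: 1.60653/0.0833333 → 19 → t, 0.54510/0.0416667 → 13 → n; chars tn.
Extended square: 0.02320/0.00833333 → 2, 0.00343/0.00416667 → 0; chars 20.

IR67tn20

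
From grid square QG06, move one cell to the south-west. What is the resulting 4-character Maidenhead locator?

PG95

Longitude square 0; −1 → -1, wraps to 9, carry into field.
Longitude field Q = 16; −1 → 15 = P.
Latitude square 6; −1 → 5.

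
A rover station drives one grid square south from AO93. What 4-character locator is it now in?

Latitude square 3; −1 → 2.
The longitude characters are unchanged.

AO92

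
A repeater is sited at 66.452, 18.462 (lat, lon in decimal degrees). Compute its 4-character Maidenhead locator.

JP96

Offset from 180°W / 90°S: lon 198.46°, lat 156.45°.
Field: 198.46/20 → 9 → J, 156.45/10 → 15 → P; chars JP.
Square: 18.46/2 → 9, 6.45/1 → 6; chars 96.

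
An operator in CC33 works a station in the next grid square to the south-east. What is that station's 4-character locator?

CC42

Longitude square 3; +1 → 4.
Latitude square 3; −1 → 2.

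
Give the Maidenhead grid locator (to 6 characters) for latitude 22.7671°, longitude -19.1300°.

IL02ks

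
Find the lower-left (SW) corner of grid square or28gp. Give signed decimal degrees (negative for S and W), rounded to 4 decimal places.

88.6250, 104.5000

Field O=14, R=17: +14·20° lon, +17·10° lat → SW at lon 100°, lat 80°.
Square 2, 8: +2·2° lon, +8·1° lat → SW at lon 104°, lat 88°.
Subsquare g=6, p=15: +6·0.0833333° lon, +15·0.0416667° lat → SW at lon 104.5°, lat 88.625°.
latitude 88.6250, longitude 104.5000.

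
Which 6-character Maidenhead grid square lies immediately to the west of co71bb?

Longitude subsquare b = 1; −1 → 0 = a.
The latitude characters are unchanged.

CO71ab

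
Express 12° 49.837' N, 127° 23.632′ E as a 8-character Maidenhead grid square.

PK32qt79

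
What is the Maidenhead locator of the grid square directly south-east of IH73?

Longitude square 7; +1 → 8.
Latitude square 3; −1 → 2.

IH82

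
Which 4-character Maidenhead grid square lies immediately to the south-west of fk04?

EK93

Longitude square 0; −1 → -1, wraps to 9, carry into field.
Longitude field F = 5; −1 → 4 = E.
Latitude square 4; −1 → 3.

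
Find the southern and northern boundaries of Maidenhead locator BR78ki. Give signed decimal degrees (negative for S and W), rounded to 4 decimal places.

88.3333, 88.3750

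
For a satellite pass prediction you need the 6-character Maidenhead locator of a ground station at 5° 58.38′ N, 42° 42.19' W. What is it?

GJ85px

Offset from 180°W / 90°S: lon 137.2968°, lat 95.9730°.
Field (20°×10°, letters A–R): lon ⌊137.2968/20⌋ = 6 → G; lat ⌊95.9730/10⌋ = 9 → J.
Square (2°×1°, digits 0–9): lon ⌊17.2968/2⌋ = 8; lat ⌊5.9730/1⌋ = 5.
Subsquare (5′×2.5′, letters a–x): lon ⌊1.2968/0.0833333⌋ = 15 → p; lat ⌊0.9730/0.0416667⌋ = 23 → x.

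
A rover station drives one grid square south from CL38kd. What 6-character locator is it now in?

Latitude subsquare d = 3; −1 → 2 = c.
The longitude characters are unchanged.

CL38kc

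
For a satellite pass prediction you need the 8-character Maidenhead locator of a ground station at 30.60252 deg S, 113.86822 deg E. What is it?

OF69wj45

Offset from 180°W / 90°S: lon 293.86822°, lat 59.39748°.
Field (20°×10°, letters A–R): lon ⌊293.86822/20⌋ = 14 → O; lat ⌊59.39748/10⌋ = 5 → F.
Square (2°×1°, digits 0–9): lon ⌊13.86822/2⌋ = 6; lat ⌊9.39748/1⌋ = 9.
Subsquare (5′×2.5′, letters a–x): lon ⌊1.86822/0.0833333⌋ = 22 → w; lat ⌊0.39748/0.0416667⌋ = 9 → j.
Extended square (30″×15″, digits 0–9): lon ⌊0.03489/0.00833333⌋ = 4; lat ⌊0.02248/0.00416667⌋ = 5.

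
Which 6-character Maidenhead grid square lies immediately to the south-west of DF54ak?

Longitude subsquare a = 0; −1 → -1, wraps to 23 = x, carry into square.
Longitude square 5; −1 → 4.
Latitude subsquare k = 10; −1 → 9 = j.

DF44xj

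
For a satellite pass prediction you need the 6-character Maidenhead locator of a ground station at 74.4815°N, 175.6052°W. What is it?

AQ24el

Shift to the Maidenhead origin (180°W, 90°S): lon 4.3948, lat 164.4815.
Field: 4.3948/20 → 0 → A, 164.4815/10 → 16 → Q; chars AQ.
Square: 4.3948/2 → 2, 4.4815/1 → 4; chars 24.
Subsquare: 0.3948/0.0833333 → 4 → e, 0.4815/0.0416667 → 11 → l; chars el.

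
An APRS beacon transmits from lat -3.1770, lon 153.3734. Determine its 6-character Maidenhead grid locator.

QI66qt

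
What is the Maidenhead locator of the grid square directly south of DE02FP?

DE02fo

Latitude subsquare p = 15; −1 → 14 = o.
The longitude characters are unchanged.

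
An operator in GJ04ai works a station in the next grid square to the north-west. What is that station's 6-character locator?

Longitude subsquare a = 0; −1 → -1, wraps to 23 = x, carry into square.
Longitude square 0; −1 → -1, wraps to 9, carry into field.
Longitude field G = 6; −1 → 5 = F.
Latitude subsquare i = 8; +1 → 9 = j.

FJ94xj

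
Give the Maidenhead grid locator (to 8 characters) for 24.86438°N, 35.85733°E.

Add 180° to longitude and 90° to latitude: 215.85733, 114.86438.
Field: lon ⌊215.85733/20⌋ = 10 → K; lat ⌊114.86438/10⌋ = 11 → L.
Square: lon ⌊15.85733/2⌋ = 7; lat ⌊4.86438/1⌋ = 4.
Subsquare: lon ⌊1.85733/0.0833333⌋ = 22 → w; lat ⌊0.86438/0.0416667⌋ = 20 → u.
Extended square: lon ⌊0.02400/0.00833333⌋ = 2; lat ⌊0.03105/0.00416667⌋ = 7.

KL74wu27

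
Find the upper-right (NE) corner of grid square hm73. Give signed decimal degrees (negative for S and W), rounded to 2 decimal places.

Field H=7, M=12: +7·20° lon, +12·10° lat → SW at lon -40°, lat 30°.
Square 7, 3: +7·2° lon, +3·1° lat → SW at lon -26°, lat 33°.
Cell spans 2° lon × 1° lat. NE corner is SW corner plus one full cell.
latitude 34.00, longitude -24.00.

34.00, -24.00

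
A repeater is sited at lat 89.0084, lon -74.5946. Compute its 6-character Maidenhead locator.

Offset from 180°W / 90°S: lon 105.4054°, lat 179.0084°.
Field: 105.4054/20 → 5 → F, 179.0084/10 → 17 → R; chars FR.
Square: 5.4054/2 → 2, 9.0084/1 → 9; chars 29.
Subsquare: 1.4054/0.0833333 → 16 → q, 0.0084/0.0416667 → 0 → a; chars qa.

FR29qa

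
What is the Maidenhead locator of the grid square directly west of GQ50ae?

Longitude subsquare a = 0; −1 → -1, wraps to 23 = x, carry into square.
Longitude square 5; −1 → 4.
The latitude characters are unchanged.

GQ40xe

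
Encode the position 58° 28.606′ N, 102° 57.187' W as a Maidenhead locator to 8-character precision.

DO88ml54

Shift to the Maidenhead origin (180°W, 90°S): lon 77.04688, lat 148.47677.
Field: lon ⌊77.04688/20⌋ = 3 → D; lat ⌊148.47677/10⌋ = 14 → O.
Square: lon ⌊17.04688/2⌋ = 8; lat ⌊8.47677/1⌋ = 8.
Subsquare: lon ⌊1.04688/0.0833333⌋ = 12 → m; lat ⌊0.47677/0.0416667⌋ = 11 → l.
Extended square: lon ⌊0.04688/0.00833333⌋ = 5; lat ⌊0.01843/0.00416667⌋ = 4.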